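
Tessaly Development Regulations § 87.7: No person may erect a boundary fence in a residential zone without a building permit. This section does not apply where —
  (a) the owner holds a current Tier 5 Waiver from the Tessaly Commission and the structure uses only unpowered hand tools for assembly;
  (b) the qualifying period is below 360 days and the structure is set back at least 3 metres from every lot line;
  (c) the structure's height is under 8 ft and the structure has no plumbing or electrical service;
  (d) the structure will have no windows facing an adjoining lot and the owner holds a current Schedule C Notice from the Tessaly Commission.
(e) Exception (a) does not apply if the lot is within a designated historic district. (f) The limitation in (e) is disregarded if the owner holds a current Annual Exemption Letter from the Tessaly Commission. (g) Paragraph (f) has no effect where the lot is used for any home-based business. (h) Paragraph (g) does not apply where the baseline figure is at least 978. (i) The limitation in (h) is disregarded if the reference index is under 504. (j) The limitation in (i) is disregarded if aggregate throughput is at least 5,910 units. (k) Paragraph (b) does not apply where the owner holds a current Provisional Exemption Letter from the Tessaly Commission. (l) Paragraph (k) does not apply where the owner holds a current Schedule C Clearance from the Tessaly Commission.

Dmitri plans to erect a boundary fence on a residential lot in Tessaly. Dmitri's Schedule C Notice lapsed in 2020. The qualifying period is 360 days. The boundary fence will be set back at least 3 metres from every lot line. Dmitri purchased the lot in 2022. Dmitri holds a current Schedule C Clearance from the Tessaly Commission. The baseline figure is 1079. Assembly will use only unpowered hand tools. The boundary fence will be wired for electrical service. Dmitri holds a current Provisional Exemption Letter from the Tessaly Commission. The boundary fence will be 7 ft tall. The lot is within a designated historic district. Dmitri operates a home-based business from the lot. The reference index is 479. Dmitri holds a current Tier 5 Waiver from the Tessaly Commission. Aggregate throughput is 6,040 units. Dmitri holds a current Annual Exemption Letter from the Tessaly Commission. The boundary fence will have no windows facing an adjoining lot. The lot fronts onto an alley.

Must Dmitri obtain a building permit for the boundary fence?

All of (a)'s requirements are met (a current Tier 5 Waiver is held; assembly uses only hand tools). Applying paragraphs (e)–(j): (e) would limit (a) — the lot is in a historic district — but (f) sets (e) aside: (f) applies — a current Annual Exemption Letter is held. (g) operates (a home-based business operates on the lot), but is overridden by (h): (h) operates against (g): the baseline figure is 1,079, meeting the 978 threshold. (i) is triggered (the reference index is 479, under the 504 limit), but is itself disapplied by (j): (j) operates against (i): aggregate throughput is 6,040 units, meeting the 5,910 units threshold. Exception (a) stands.
Exception (b) requires that the qualifying period is below 360 days; but the qualifying period is 360 days, not below 360 days, so (b) is unavailable.
Exception (c) requires that the structure has no plumbing or electrical service; but electrical service is planned, so (c) is unavailable.
Exception (d) requires that the owner holds a current Schedule C Notice from the Tessaly Commission; but the Schedule C Notice is not current, so (d) is unavailable.

No — exception (a) applies; Dmitri does not need a building permit.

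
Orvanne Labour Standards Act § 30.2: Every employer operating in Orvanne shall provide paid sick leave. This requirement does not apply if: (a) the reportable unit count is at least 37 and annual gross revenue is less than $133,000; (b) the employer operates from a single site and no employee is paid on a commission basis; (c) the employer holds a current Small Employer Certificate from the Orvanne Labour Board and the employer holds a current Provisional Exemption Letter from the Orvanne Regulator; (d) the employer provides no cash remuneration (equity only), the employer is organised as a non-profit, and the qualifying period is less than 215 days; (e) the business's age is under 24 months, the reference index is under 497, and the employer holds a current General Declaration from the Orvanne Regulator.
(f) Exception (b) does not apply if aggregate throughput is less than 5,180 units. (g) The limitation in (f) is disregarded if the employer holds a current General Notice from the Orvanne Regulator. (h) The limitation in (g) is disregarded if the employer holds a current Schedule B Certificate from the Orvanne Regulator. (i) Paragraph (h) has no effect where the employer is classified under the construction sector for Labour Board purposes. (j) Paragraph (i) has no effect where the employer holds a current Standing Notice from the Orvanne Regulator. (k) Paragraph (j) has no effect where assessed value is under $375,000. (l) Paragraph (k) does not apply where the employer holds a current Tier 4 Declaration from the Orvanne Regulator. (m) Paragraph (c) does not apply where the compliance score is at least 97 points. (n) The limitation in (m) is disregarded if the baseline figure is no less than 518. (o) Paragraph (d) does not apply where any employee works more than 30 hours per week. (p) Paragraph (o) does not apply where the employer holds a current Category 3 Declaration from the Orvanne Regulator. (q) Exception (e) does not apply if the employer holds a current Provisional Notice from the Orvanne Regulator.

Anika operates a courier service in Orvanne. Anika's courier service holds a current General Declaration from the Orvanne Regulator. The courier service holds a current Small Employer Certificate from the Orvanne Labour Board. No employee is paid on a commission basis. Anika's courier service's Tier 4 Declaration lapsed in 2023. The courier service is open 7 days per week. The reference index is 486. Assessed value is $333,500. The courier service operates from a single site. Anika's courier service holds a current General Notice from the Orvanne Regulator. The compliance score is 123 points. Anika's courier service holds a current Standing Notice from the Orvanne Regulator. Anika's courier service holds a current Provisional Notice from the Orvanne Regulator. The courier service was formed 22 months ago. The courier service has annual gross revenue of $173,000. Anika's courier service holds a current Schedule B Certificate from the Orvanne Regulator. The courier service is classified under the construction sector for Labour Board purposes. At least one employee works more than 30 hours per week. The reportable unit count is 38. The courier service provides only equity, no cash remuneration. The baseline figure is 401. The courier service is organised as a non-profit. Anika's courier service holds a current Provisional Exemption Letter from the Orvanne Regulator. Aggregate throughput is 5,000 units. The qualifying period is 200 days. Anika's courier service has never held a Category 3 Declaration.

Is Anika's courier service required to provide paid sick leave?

Exception (a) does not apply: annual gross revenue is $173,000, not less than $133,000.
All of (b)'s requirements are met (the employer operates from a single site; no employee is paid on commission). Under paragraphs (f)–(l): (f) is triggered (aggregate throughput is 5,000 units, less than the 5,180 units limit), but yields to (g): (g) operates — a current General Notice is held. (h) would limit (g) — a current Schedule B Certificate is held — but (i) sets (h) aside: (i) operates — the courier service is classified under the construction sector. (j) is triggered (a current Standing Notice is held), but is set aside by (k): (k) operates against (j): assessed value is $333,500, under the $375,000 limit. (l), which would lift (k), is not triggered — the Tier 4 Declaration is not current. Exception (b) stands.
Exception (c): a current Small Employer Certificate is held; a current Provisional Exemption Letter is held — every condition holds. Turning to paragraphs (m)–(n): (m) operates against (c): the compliance score is 123 points, meeting the 97 points threshold. (n), which would lift (m), does not operate here — the baseline figure is 401, short of 518. So (c) is unavailable.
Exception (d)'s conditions are all satisfied: remuneration is equity-only; the employer is a non-profit; the qualifying period is 200 days, less than the 215 days limit. However, paragraphs (o)–(p) must be considered: (o) operates against (d): at least one employee exceeds 30 hours/week. (p) is not engaged (no current Category 3 Declaration is held), so (o) stands. (d) is therefore removed.
Exception (e)'s conditions are all satisfied: the business's age is 22 months, under the 24 months limit; the reference index is 486, under the 497 limit; a current General Declaration is held. Turning to paragraph (q): (q) operates — a current Provisional Notice is held. (e) is therefore removed.

No — exception (b) applies; Anika's courier service is not required to provide paid sick leave.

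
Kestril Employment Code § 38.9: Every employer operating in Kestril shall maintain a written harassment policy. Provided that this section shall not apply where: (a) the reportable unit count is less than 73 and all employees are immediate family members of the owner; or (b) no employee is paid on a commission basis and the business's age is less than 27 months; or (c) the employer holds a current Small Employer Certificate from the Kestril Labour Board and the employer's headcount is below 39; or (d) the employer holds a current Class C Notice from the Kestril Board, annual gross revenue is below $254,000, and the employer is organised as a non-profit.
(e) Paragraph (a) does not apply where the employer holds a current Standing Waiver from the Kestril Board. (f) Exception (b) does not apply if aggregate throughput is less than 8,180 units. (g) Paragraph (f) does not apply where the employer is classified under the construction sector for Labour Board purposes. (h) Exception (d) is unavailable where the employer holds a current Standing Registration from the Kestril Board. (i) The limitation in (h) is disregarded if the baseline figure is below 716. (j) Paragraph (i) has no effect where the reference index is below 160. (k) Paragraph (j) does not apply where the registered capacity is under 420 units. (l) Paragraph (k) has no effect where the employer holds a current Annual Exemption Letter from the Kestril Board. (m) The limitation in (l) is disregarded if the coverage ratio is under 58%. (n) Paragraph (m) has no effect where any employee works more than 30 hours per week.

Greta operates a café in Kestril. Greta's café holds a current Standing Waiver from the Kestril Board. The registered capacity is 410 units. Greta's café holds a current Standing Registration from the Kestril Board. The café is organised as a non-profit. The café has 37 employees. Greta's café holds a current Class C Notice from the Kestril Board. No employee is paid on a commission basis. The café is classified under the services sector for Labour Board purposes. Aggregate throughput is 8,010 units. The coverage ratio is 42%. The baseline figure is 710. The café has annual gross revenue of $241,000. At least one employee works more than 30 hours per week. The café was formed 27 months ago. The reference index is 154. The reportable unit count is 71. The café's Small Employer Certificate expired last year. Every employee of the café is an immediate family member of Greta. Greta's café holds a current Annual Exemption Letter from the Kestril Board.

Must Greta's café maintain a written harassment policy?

Yes — Greta's café must maintain a written harassment policy.

Exception (a): the reportable unit count is 71, less than the 73 limit; every employee is an immediate family member — every condition holds. Turning to paragraph (e): (e) applies — a current Standing Waiver is held. Exception (a) does not apply.
Exception (b) fails — the business's age is 27 months, not less than 27 months.
Exception (c) does not apply: the Small Employer Certificate has expired.
Exception (d)'s conditions are all satisfied: a current Class C Notice is held; annual gross revenue is $241,000, below the $254,000 limit; the employer is a non-profit. But applying paragraphs (h)–(n): (h) is engaged — a current Standing Registration is held. (i) would limit (h) — the baseline figure is 710, below the 716 limit — but (j) sets (i) aside: (j) operates against (i): the reference index is 154, below the 160 limit. (k) applies (the registered capacity is 410 units, under the 420 units limit), but yields to (l): (l) is triggered — a current Annual Exemption Letter is held. (m) would limit (l) — the coverage ratio is 42%, under the 58% limit — but (n) sets (m) aside: (n) is triggered — at least one employee exceeds 30 hours/week. (d) is therefore removed.
None of the exceptions is available; § 38.9 applies in full.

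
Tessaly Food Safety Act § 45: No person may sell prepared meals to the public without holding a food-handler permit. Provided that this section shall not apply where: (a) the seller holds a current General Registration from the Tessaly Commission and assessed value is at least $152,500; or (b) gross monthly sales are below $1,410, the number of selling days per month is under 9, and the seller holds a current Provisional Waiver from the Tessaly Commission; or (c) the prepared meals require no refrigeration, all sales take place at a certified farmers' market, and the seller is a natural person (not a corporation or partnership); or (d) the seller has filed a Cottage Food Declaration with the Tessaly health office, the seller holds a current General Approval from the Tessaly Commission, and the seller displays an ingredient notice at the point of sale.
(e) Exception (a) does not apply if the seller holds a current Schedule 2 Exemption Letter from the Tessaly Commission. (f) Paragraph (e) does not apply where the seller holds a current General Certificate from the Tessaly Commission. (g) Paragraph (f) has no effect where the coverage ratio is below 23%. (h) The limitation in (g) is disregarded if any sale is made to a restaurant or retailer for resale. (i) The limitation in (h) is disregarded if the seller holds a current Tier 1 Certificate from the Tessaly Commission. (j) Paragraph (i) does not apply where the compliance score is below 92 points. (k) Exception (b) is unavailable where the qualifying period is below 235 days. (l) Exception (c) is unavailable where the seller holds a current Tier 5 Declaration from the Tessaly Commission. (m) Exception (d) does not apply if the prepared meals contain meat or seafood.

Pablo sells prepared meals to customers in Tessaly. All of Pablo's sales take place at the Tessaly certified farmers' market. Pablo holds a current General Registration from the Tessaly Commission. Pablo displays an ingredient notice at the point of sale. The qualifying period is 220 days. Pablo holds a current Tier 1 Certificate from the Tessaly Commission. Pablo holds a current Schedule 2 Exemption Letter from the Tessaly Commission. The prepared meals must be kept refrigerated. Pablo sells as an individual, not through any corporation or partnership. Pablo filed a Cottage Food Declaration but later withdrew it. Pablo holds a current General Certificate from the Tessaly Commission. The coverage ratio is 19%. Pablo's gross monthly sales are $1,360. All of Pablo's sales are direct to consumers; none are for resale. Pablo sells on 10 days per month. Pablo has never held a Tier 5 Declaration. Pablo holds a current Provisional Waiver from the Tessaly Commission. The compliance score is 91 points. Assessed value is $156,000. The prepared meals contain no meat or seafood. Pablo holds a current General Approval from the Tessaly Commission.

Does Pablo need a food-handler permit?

All of (a)'s requirements are met (a current General Registration is held; assessed value is $156,000, meeting the $152,500 threshold). But: (e) is triggered — a current Schedule 2 Exemption Letter is held. (f) is engaged (a current General Certificate is held), but is itself disapplied by (g): (g) is engaged — the coverage ratio is 19%, below the 23% limit. (h), which would lift (g), is not triggered — no sales are for resale. So (a) is unavailable.
Exception (b) does not apply: the number of selling days per month is 10, not under 9.
Exception (c) fails — the prepared meals require refrigeration.
Exception (d) fails — the Cottage Food Declaration was withdrawn.
No exception is made out. Pablo falls within the general rule.

Yes — Pablo must hold a food-handler permit.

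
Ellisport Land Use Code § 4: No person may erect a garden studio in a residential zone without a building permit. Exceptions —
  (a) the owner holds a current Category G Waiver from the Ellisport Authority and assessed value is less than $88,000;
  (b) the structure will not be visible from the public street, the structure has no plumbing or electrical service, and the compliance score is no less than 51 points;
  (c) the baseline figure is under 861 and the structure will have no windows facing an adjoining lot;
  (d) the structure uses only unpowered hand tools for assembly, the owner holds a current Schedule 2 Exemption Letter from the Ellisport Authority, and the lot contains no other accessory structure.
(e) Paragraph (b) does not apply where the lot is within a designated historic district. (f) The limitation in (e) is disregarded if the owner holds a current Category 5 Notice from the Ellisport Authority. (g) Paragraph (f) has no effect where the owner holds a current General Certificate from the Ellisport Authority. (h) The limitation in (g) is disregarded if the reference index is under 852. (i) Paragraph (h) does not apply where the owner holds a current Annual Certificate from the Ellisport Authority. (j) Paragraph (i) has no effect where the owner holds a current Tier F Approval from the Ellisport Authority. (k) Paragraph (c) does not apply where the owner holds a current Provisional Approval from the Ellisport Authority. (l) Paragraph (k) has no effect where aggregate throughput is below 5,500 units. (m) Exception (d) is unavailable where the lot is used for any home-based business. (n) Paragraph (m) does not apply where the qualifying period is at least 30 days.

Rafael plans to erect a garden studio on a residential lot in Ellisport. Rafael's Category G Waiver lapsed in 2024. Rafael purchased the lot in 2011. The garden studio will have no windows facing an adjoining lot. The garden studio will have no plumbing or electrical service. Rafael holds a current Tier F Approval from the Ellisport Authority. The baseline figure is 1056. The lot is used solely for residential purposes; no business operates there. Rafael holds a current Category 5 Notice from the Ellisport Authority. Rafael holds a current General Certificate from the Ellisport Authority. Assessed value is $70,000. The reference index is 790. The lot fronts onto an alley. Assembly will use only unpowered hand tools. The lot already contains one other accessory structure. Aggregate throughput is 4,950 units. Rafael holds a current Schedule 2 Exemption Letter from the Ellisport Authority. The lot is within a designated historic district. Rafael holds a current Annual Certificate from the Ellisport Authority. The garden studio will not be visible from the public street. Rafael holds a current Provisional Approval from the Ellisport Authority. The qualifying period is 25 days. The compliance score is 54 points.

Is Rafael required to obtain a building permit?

No — exception (b) applies; Rafael does not need a building permit.

Exception (a) fails — the Category G Waiver is not current.
Exception (b) is satisfied on its face — the structure will not be visible from the street; there is no plumbing or electrical service; the compliance score is 54 points, meeting the 51 points threshold. Applying paragraphs (e)–(j): (e) is engaged (the lot is in a historic district), but is displaced by (f): (f) operates — a current Category 5 Notice is held. (g) would limit (f) — a current General Certificate is held — but (h) sets (g) aside: (h) operates — the reference index is 790, under the 852 limit. (i) would limit (h) — a current Annual Certificate is held — but (j) sets (i) aside: (j) is triggered — a current Tier F Approval is held. Exception (b) stands.
Exception (c) fails — the baseline figure is 1,056, not under 861.
Exception (d) fails — the lot already has another accessory structure.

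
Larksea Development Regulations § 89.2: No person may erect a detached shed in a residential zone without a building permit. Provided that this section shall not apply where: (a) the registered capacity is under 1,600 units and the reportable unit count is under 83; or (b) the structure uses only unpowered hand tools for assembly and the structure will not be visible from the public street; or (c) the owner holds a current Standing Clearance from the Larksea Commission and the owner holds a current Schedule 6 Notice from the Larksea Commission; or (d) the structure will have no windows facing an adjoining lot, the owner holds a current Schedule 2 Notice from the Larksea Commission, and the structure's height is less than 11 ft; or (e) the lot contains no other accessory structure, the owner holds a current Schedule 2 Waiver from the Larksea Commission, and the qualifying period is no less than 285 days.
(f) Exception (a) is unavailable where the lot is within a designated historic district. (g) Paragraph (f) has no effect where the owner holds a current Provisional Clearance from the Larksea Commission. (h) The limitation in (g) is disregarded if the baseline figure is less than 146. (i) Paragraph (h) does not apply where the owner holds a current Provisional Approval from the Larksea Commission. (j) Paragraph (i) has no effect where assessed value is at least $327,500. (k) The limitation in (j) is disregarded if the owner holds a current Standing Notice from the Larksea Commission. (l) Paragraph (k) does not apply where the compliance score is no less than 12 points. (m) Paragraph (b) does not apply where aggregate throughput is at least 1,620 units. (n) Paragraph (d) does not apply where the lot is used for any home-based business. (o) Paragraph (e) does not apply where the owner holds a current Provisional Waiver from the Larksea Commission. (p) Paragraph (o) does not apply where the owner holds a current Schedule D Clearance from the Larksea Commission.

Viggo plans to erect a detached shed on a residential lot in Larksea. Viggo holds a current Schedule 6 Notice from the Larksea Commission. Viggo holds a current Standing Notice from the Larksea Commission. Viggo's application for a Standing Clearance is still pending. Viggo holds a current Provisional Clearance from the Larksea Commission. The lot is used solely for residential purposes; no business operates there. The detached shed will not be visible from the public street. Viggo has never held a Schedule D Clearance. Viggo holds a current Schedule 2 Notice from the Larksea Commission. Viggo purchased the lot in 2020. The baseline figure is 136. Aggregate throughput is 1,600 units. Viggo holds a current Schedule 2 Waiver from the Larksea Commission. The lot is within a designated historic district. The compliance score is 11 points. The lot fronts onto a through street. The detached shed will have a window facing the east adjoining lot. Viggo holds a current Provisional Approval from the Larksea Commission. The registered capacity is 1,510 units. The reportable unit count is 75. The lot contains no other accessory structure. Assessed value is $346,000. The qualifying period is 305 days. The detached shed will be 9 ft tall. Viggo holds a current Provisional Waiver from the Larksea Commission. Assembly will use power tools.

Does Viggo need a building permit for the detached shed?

Exception (a) is satisfied on its face — the registered capacity is 1,510 units, under the 1,600 units limit; the reportable unit count is 75, under the 83 limit. Considering the limiting provisions: (f) operates (the lot is in a historic district), but is displaced by (g): (g) applies — a current Provisional Clearance is held. (h) would limit (g) — the baseline figure is 136, less than the 146 limit — but (i) sets (h) aside: (i) operates — a current Provisional Approval is held. (j) would limit (i) — assessed value is $346,000, meeting the $327,500 threshold — but (k) sets (j) aside: (k) operates against (j): a current Standing Notice is held. (l) is not triggered (the compliance score is 11 points, short of 12 points), so (k) stands. Exception (a) stands.
Exception (b) fails — assembly uses power tools.
Exception (c) does not apply: there is no Standing Clearance in force.
Exception (d) does not apply: a window faces an adjoining lot.
Exception (e) is satisfied on its face — the lot has no other accessory structure; a current Schedule 2 Waiver is held; the qualifying period is 305 days, meeting the 285 days threshold. However, paragraphs (o)–(p) must be considered: (o) is triggered — a current Provisional Waiver is held. (p), which would lift (o), is not triggered — no current Schedule D Clearance is held. Exception (e) does not apply.

No — exception (a) applies; Viggo does not need a building permit.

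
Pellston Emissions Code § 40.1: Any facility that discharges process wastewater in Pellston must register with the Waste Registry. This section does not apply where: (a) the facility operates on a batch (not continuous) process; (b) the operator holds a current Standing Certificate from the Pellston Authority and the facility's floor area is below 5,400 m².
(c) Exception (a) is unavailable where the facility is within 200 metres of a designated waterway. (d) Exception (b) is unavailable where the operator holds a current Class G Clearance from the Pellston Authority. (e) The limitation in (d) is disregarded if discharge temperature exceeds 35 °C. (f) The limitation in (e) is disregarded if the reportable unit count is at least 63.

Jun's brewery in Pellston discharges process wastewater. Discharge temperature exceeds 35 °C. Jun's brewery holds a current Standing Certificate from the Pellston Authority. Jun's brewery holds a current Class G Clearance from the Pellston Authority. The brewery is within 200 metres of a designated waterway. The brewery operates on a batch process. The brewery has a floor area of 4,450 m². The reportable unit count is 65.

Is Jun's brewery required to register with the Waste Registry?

Exception (a)'s conditions are all satisfied: the facility operates on a batch process. Turning to paragraph (c): (c) operates against (a): the brewery is within 200 m of a designated waterway. So (a) is unavailable.
All of (b)'s requirements are met (a current Standing Certificate is held; the facility's floor area is 4,450 m², below the 5,400 m² limit). However, paragraphs (d)–(f) must be considered: (d) operates against (b): a current Class G Clearance is held. (e) applies (discharge temperature exceeds 35 °C), but is itself disapplied by (f): (f) is engaged — the reportable unit count is 65, meeting the 63 threshold. Exception (b) does not apply.
No exception applies. The general rule governs.

Yes — Jun's brewery must register with the Waste Registry.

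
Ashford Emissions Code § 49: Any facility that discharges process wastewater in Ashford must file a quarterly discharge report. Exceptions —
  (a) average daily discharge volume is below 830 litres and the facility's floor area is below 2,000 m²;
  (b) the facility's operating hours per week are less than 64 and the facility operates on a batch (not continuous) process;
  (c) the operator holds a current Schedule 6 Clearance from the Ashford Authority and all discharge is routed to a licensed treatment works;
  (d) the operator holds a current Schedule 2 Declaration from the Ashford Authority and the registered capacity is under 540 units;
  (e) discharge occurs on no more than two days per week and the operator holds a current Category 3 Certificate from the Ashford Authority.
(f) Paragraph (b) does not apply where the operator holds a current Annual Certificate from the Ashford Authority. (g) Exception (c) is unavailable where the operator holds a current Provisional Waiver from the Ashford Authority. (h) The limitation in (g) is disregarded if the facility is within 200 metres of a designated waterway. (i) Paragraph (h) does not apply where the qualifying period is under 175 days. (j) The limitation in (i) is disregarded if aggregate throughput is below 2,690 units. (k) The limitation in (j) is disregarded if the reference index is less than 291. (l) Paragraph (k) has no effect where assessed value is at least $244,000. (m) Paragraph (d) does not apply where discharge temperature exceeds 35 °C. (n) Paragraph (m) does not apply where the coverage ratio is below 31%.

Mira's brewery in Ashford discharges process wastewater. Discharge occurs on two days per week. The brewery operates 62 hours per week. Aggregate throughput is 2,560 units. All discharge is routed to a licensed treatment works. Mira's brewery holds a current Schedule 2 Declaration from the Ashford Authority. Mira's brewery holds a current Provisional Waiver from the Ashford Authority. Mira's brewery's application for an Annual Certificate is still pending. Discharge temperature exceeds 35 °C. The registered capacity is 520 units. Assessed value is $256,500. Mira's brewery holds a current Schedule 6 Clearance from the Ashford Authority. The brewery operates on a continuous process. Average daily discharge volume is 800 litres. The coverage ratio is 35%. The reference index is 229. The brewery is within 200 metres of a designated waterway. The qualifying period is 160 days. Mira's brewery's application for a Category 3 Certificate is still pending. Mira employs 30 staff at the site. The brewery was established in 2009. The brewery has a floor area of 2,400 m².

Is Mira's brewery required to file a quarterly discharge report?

No — exception (c) applies; Mira's brewery is not required to file a quarterly discharge report.

Exception (a) requires that the facility's floor area is below 2,000 m²; but the facility's floor area is 2,400 m², not below 2,000 m², so (a) is unavailable.
Exception (b) does not apply: the facility operates on a continuous process.
Exception (c) is satisfied on its face — a current Schedule 6 Clearance is held; discharge is routed to a licensed treatment works. Considering the limiting provisions: (g) would limit (c) — a current Provisional Waiver is held — but (h) sets (g) aside: (h) operates — the brewery is within 200 m of a designated waterway. (i) is triggered (the qualifying period is 160 days, under the 175 days limit), but is itself disapplied by (j): (j) applies — aggregate throughput is 2,560 units, below the 2,690 units limit. (k) would limit (j) — the reference index is 229, less than the 291 limit — but (l) sets (k) aside: (l) operates against (k): assessed value is $256,500, meeting the $244,000 threshold. (c) remains available.
All of (d)'s requirements are met (a current Schedule 2 Declaration is held; the registered capacity is 520 units, under the 540 units limit). However, paragraphs (m)–(n) must be considered: (m) operates against (d): discharge temperature exceeds 35 °C. (n) is not triggered (the coverage ratio is 35%, not below 31%), so (m) stands. Exception (d) does not apply.
Exception (e) fails — there is no Category 3 Certificate in force.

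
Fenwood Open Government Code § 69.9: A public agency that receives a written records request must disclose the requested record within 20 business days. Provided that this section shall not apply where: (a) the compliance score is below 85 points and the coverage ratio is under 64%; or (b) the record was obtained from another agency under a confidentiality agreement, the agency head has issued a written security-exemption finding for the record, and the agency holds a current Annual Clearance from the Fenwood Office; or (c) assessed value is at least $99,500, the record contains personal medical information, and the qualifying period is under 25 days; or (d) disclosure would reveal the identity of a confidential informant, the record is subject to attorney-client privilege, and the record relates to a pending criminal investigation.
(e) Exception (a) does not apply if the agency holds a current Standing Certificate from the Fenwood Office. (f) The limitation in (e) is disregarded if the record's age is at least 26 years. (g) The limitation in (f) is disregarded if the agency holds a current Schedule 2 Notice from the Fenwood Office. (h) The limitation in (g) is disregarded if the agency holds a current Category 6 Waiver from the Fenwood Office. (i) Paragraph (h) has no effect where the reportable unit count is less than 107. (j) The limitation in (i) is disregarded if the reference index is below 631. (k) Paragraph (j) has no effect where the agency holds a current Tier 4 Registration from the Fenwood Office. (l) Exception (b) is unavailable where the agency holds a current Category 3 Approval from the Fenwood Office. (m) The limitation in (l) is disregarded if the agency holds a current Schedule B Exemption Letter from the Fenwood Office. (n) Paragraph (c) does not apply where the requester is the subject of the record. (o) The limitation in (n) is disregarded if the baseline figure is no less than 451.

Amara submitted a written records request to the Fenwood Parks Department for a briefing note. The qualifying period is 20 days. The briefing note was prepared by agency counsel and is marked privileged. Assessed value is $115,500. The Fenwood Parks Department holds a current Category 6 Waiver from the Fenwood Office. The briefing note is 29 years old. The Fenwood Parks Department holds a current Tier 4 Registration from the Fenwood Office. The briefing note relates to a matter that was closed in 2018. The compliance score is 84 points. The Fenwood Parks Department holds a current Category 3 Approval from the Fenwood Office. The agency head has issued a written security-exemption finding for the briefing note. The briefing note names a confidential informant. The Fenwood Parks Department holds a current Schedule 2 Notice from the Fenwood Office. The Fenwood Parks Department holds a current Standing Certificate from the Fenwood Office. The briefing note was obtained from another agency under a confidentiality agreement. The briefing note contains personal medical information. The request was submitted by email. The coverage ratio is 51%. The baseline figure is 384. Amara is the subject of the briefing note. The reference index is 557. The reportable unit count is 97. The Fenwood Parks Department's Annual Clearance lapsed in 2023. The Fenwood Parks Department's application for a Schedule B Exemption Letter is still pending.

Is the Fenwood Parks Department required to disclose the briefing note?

Yes — the Fenwood Parks Department must disclose the briefing note.

Exception (a)'s conditions are all satisfied: the compliance score is 84 points, below the 85 points limit; the coverage ratio is 51%, under the 64% limit. Turning to paragraphs (e)–(k): (e) is triggered — a current Standing Certificate is held. (f) would limit (e) — the record's age is 29 years, meeting the 26 years threshold — but (g) sets (f) aside: (g) applies — a current Schedule 2 Notice is held. (h) would limit (g) — a current Category 6 Waiver is held — but (i) sets (h) aside: (i) is triggered — the reportable unit count is 97, less than the 107 limit. (j) operates (the reference index is 557, below the 631 limit), but is itself disapplied by (k): (k) is triggered — a current Tier 4 Registration is held. So (a) is unavailable.
Exception (b) requires that the agency holds a current Annual Clearance from the Fenwood Office; but no current Annual Clearance is held, so (b) is unavailable.
Exception (c): assessed value is $115,500, meeting the $99,500 threshold; the briefing note contains personal medical information; the qualifying period is 20 days, under the 25 days limit — every condition holds. But applying paragraphs (n)–(o): (n) operates against (c): Amara is the subject of the briefing note. (o) is not engaged (the baseline figure is 384, short of 451), so (n) stands. So (c) is unavailable.
Exception (d) fails — the briefing note relates to a closed matter.
No exception displaces § 69.9.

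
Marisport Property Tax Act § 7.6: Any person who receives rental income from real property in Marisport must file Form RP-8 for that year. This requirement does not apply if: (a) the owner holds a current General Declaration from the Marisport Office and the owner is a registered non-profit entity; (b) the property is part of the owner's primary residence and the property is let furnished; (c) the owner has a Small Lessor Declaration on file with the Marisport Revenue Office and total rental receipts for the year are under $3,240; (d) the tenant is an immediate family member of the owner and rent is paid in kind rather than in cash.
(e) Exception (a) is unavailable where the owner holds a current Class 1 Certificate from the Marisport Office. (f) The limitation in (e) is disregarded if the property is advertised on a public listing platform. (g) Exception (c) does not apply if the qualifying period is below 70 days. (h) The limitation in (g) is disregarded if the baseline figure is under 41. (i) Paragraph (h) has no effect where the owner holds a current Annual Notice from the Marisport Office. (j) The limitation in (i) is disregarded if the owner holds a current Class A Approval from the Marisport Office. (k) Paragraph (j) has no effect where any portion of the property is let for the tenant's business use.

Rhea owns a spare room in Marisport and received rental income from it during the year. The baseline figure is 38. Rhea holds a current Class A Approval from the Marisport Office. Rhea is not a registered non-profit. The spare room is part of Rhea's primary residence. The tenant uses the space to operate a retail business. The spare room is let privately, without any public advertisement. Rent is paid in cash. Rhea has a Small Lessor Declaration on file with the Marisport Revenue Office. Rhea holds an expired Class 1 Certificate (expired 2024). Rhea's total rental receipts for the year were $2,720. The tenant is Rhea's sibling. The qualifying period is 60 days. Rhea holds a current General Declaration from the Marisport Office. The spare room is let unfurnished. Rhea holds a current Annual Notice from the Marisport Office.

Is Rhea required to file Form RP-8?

Yes — Rhea must file Form RP-8.

Exception (a) requires that the owner is a registered non-profit entity; but Rhea is not a registered non-profit, so (a) is unavailable.
Exception (b) does not apply: the property is let unfurnished.
All of (c)'s requirements are met (a Small Lessor Declaration is on file; total rental receipts for the year are $2,720, under the $3,240 limit). However, paragraphs (g)–(k) must be considered: (g) operates against (c): the qualifying period is 60 days, below the 70 days limit. (h) operates (the baseline figure is 38, under the 41 limit), but yields to (i): (i) is triggered — a current Annual Notice is held. (j) would limit (i) — a current Class A Approval is held — but (k) sets (j) aside: (k) operates against (j): the space is let for business use. Exception (c) does not apply.
Exception (d) fails — rent is paid in cash.
None of the exceptions is available; § 7.6 applies in full.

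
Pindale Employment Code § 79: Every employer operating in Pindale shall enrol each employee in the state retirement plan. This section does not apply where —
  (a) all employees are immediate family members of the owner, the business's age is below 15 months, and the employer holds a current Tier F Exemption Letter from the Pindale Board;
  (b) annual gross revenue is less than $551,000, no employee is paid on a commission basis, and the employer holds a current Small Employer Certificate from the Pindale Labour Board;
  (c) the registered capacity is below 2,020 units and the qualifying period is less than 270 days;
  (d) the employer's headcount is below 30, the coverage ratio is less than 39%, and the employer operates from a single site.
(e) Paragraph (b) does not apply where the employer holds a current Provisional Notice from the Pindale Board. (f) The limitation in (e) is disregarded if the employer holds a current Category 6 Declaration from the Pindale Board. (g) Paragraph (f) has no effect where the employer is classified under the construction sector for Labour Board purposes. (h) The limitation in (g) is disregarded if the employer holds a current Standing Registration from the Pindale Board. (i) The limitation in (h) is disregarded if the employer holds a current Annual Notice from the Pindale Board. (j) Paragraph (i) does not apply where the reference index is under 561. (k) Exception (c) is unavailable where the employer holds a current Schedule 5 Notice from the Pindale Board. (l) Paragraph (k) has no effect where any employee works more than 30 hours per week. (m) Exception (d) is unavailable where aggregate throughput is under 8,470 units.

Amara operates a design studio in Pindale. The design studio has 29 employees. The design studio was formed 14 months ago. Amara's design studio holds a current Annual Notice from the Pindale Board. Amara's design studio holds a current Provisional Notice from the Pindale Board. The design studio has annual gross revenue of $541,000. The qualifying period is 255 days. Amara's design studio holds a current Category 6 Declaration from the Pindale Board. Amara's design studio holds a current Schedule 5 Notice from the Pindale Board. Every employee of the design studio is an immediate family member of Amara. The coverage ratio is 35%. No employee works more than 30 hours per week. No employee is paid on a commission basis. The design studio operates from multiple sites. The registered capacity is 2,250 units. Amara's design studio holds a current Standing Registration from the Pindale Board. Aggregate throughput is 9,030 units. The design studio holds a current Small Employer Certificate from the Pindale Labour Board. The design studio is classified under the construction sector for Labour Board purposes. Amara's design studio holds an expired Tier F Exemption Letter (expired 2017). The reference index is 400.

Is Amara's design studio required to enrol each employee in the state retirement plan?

Exception (a) fails — no current Tier F Exemption Letter is held.
Exception (b): annual gross revenue is $541,000, less than the $551,000 limit; no employee is paid on commission; a current Small Employer Certificate is held — every condition holds. Under paragraphs (e)–(j): (e) is triggered (a current Provisional Notice is held), but is itself disapplied by (f): (f) operates against (e): a current Category 6 Declaration is held. (g) is triggered (the design studio is classified under the construction sector), but is itself disapplied by (h): (h) is engaged — a current Standing Registration is held. (i) operates (a current Annual Notice is held), but is set aside by (j): (j) operates against (i): the reference index is 400, under the 561 limit. So (b) applies.
Exception (c) does not apply: the registered capacity is 2,250 units, not below 2,020 units.
Exception (d) fails — the employer operates from multiple sites.

No — exception (b) applies; Amara's design studio is not required to enrol each employee in the state retirement plan.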